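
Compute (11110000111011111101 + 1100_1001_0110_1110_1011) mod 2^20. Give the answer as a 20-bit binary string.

10111010010111101000

  11110000111011111101
+ 11001001011011101011
= 10111010010111101000  (discard carry-out 1)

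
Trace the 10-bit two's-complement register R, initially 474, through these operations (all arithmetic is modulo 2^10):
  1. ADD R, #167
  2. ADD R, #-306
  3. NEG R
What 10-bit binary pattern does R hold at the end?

Start: R = 474 = 0111011010.
R = 474 + 167 = 641; wraps to -383 = 1010000001
R = -383 + (-306) = -689; wraps to 335 = 0101001111
R = −(335) = -335 = 1010110001

1010110001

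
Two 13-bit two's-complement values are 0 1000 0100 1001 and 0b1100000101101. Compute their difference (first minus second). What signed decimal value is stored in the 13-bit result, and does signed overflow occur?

0 1000 0100 1001 → 0100001001001 = 2121 (signed)
0b1100000101101 → 1100000101101 = -2003 (signed)
Subtract via negate-and-add: invert 1100000101101 + 1 = 0011111010011 (i.e. 2003).
  0100001001001
+ 0011111010011
= 1000000011100
Result 1000000011100: MSB = 1 → 4124 − 8192 = -4068.
Both addends (after negating the subtrahend) are non-negative but the stored result is negative: signed overflow. The true value 2121 − (-2003) = 4124 lies outside [-4096, 4095].

-4068; overflow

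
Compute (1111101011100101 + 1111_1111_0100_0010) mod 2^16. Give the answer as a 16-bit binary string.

  1111101011100101
+ 1111111101000010
= 1111101000100111  (discard carry-out 1)

1111101000100111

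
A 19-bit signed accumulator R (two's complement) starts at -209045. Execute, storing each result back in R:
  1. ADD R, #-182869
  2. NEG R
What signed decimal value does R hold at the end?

Start: R = -209045 = 1001100111101101011.
R = -209045 + (-182869) = -391914; wraps to 132374 = 0100000010100010110
R = −(132374) = -132374 = 1011111101011101010

-132374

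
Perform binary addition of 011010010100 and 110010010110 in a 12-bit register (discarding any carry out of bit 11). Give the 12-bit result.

  011010010100
+ 110010010110
= 001100101010  (discard carry-out 1)

001100101010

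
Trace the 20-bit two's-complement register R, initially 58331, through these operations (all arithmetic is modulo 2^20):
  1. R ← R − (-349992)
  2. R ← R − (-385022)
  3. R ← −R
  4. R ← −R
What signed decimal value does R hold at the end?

Start: R = 58331 = 00001110001111011011.
R = 58331 − (-349992) = 408323 = 01100011101100000011
R = 408323 − (-385022) = 793345; wraps to -255231 = 11000001101100000001
R = −(-255231) = 255231 = 00111110010011111111
R = −(255231) = -255231 = 11000001101100000001

-255231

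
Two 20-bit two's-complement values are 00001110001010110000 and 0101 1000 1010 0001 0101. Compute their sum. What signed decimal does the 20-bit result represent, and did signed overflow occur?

421061; no overflow

00001110001010110000 = 58032 (signed)
0101 1000 1010 0001 0101 → 01011000101000010101 = 363029 (signed)
  00001110001010110000
+ 01011000101000010101
= 01100110110011000101
Result 01100110110011000101: MSB = 0 → value 421061.
Both addends are non-negative and so is the stored result: no signed overflow.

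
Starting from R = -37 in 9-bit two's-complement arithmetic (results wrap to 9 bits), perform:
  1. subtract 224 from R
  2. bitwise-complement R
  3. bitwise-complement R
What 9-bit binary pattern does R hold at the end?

011111011

Start: R = -37 = 111011011.
R = -37 − 224 = -261; wraps to 251 = 011111011
R = NOT 011111011 = 100000100 = -252
R = NOT 100000100 = 011111011 = 251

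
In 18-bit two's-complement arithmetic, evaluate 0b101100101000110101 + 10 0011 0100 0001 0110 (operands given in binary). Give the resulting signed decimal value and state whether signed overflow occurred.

65099; overflow

0b101100101000110101 → 101100101000110101 = -79307 (signed)
10 0011 0100 0001 0110 → 100011010000010110 = -117738 (signed)
  101100101000110101
+ 100011010000010110
= 001111111001001011  (discard carry-out 1)
Result 001111111001001011: MSB = 0 → value 65099.
Both addends are negative but the stored result is non-negative: signed overflow. The true value -79307 + (-117738) = -197045 lies outside [-131072, 131071].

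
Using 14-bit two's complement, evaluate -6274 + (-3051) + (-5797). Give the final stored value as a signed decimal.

1262

-6274 + (-3051) = -9325 → wraps to 7059 (01101110010011)
7059 + (-5797) = 1262 (00010011101110)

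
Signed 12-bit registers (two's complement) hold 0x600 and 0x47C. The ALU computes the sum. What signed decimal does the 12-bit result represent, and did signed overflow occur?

-1412; overflow

0x600 = 011000000000 = 1536 (signed)
0x47C = 010001111100 = 1148 (signed)
  011000000000
+ 010001111100
= 101001111100
Result 101001111100: MSB = 1 → 2684 − 4096 = -1412.
Both addends are non-negative but the stored result is negative: signed overflow. The true value 1536 + 1148 = 2684 lies outside [-2048, 2047].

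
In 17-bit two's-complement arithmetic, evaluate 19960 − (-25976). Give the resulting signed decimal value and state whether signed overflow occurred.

45936; no overflow

19960 → 00100110111111000
-25976 → 11001101010001000
Subtract via negate-and-add: invert 11001101010001000 + 1 = 00110010101111000 (i.e. 25976).
  00100110111111000
+ 00110010101111000
= 01011001101110000
Result 01011001101110000: MSB = 0 → value 45936.
Both addends (after negating the subtrahend) are non-negative and so is the stored result: no signed overflow.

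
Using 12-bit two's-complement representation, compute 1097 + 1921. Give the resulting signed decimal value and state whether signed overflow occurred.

-1078; overflow

1097 → 010001001001
1921 → 011110000001
  010001001001
+ 011110000001
= 101111001010
Result 101111001010: MSB = 1 → 3018 − 4096 = -1078.
Both addends are non-negative but the stored result is negative: signed overflow. The true value 1097 + 1921 = 3018 lies outside [-2048, 2047].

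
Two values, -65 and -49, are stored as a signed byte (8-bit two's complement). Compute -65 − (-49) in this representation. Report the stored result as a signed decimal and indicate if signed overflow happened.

-65 → 10111111
-49 → 11001111
Subtract via negate-and-add: invert 11001111 + 1 = 00110001 (i.e. 49).
  10111111
+ 00110001
= 11110000
Result 11110000: MSB = 1 → 240 − 256 = -16.
Addends (after negating the subtrahend) have opposite signs, so signed overflow cannot occur.

-16; no overflow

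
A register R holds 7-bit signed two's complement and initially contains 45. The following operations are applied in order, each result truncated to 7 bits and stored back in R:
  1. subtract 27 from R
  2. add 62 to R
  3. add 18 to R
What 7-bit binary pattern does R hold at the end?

Start: R = 45 = 0101101.
R = 45 − 27 = 18 = 0010010
R = 18 + 62 = 80; wraps to -48 = 1010000
R = -48 + 18 = -30 = 1100010

1100010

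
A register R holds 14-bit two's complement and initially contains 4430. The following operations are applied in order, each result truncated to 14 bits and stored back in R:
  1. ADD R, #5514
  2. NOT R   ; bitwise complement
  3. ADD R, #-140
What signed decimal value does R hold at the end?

6299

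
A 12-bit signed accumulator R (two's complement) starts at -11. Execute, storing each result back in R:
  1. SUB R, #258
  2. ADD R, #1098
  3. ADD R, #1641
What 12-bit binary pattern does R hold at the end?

100110100110

Start: R = -11 = 111111110101.
R = -11 − 258 = -269 = 111011110011
R = -269 + 1098 = 829 = 001100111101
R = 829 + 1641 = 2470; wraps to -1626 = 100110100110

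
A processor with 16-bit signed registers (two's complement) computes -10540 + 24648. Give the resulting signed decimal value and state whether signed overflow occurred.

14108; no overflow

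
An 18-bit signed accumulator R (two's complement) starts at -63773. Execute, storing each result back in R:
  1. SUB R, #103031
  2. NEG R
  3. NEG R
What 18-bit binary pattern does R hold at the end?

010111010001101100

Start: R = -63773 = 110000011011100011.
R = -63773 − 103031 = -166804; wraps to 95340 = 010111010001101100
R = −(95340) = -95340 = 101000101110010100
R = −(-95340) = 95340 = 010111010001101100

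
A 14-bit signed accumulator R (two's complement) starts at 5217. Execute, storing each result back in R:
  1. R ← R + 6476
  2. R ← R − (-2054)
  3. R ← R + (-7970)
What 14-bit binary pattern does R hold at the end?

01011010010001

Start: R = 5217 = 01010001100001.
R = 5217 + 6476 = 11693; wraps to -4691 = 10110110101101
R = -4691 − (-2054) = -2637 = 11010110110011
R = -2637 + (-7970) = -10607; wraps to 5777 = 01011010010001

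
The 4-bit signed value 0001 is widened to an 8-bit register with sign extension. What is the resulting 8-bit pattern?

00000001

MSB of 0001 is 0; replicate it into the new high bits.
0000|0001 → 00000001 (still 1).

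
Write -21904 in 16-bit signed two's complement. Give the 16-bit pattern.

1010101001110000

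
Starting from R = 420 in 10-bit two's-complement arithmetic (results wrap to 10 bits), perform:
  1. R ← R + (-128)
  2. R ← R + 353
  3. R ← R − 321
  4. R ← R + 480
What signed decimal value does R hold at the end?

-220

Start: R = 420 = 0110100100.
R = 420 + (-128) = 292 = 0100100100
R = 292 + 353 = 645; wraps to -379 = 1010000101
R = -379 − 321 = -700; wraps to 324 = 0101000100
R = 324 + 480 = 804; wraps to -220 = 1100100100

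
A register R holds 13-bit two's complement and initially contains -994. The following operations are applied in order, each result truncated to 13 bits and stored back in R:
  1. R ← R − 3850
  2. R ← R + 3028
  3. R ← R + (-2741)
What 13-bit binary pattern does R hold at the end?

0111000110011

Start: R = -994 = 1110000011110.
R = -994 − 3850 = -4844; wraps to 3348 = 0110100010100
R = 3348 + 3028 = 6376; wraps to -1816 = 1100011101000
R = -1816 + (-2741) = -4557; wraps to 3635 = 0111000110011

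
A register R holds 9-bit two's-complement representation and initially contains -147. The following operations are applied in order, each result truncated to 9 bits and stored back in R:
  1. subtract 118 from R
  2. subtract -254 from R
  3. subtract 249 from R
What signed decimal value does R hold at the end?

Start: R = -147 = 101101101.
R = -147 − 118 = -265; wraps to 247 = 011110111
R = 247 − (-254) = 501; wraps to -11 = 111110101
R = -11 − 249 = -260; wraps to 252 = 011111100

252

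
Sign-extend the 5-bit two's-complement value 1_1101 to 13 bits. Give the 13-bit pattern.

1111111111101

MSB of 11101 is 1; replicate it into the new high bits.
11111111|11101 → 1111111111101 (still -3).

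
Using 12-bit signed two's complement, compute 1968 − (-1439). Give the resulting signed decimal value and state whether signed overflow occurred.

1968 → 011110110000
-1439 → 101001100001
Subtract via negate-and-add: invert 101001100001 + 1 = 010110011111 (i.e. 1439).
  011110110000
+ 010110011111
= 110101001111
Result 110101001111: MSB = 1 → 3407 − 4096 = -689.
Both addends (after negating the subtrahend) are non-negative but the stored result is negative: signed overflow. The true value 1968 − (-1439) = 3407 lies outside [-2048, 2047].

-689; overflow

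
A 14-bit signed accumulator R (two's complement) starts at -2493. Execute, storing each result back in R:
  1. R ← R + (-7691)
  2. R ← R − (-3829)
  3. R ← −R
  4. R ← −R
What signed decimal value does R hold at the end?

Start: R = -2493 = 11011001000011.
R = -2493 + (-7691) = -10184; wraps to 6200 = 01100000111000
R = 6200 − (-3829) = 10029; wraps to -6355 = 10011100101101
R = −(-6355) = 6355 = 01100011010011
R = −(6355) = -6355 = 10011100101101

-6355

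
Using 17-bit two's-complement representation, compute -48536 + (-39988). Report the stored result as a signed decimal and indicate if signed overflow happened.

42548; overflow

-48536 → 10100001001101000
-39988 → 10110001111001100
  10100001001101000
+ 10110001111001100
= 01010011000110100  (discard carry-out 1)
Result 01010011000110100: MSB = 0 → value 42548.
Both addends are negative but the stored result is non-negative: signed overflow. The true value -48536 + (-39988) = -88524 lies outside [-65536, 65535].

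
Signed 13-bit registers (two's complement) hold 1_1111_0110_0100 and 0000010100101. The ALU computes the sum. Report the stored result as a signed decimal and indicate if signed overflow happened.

9; no overflow

1_1111_0110_0100 → 1111101100100 = -156 (signed)
0000010100101 = 165 (signed)
  1111101100100
+ 0000010100101
= 0000000001001  (discard carry-out 1)
Result 0000000001001: MSB = 0 → value 9.
Addends have opposite signs, so signed overflow cannot occur.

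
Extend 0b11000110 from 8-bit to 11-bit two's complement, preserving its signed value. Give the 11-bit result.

11111000110

MSB of 11000110 is 1; replicate it into the new high bits.
111|11000110 → 11111000110 (still -58).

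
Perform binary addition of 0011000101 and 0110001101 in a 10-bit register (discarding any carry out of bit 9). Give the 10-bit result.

1001010010

  0011000101
+ 0110001101
= 1001010010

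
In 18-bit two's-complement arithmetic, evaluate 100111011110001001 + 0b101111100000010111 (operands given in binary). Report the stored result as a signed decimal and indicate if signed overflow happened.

100111011110001001 = -100471 (signed)
0b101111100000010111 → 101111100000010111 = -67561 (signed)
  100111011110001001
+ 101111100000010111
= 010110111110100000  (discard carry-out 1)
Result 010110111110100000: MSB = 0 → value 94112.
Both addends are negative but the stored result is non-negative: signed overflow. The true value -100471 + (-67561) = -168032 lies outside [-131072, 131071].

94112; overflow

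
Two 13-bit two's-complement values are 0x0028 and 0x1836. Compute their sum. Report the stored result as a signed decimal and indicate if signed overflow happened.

-1954; no overflow

0x0028 = 0000000101000 = 40 (signed)
0x1836 = 1100000110110 = -1994 (signed)
  0000000101000
+ 1100000110110
= 1100001011110
Result 1100001011110: MSB = 1 → 6238 − 8192 = -1954.
Addends have opposite signs, so signed overflow cannot occur.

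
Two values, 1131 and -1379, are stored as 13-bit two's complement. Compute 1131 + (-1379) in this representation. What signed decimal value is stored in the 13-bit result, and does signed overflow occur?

1131 → 0010001101011
-1379 → 1101010011101
  0010001101011
+ 1101010011101
= 1111100001000
Result 1111100001000: MSB = 1 → 7944 − 8192 = -248.
Addends have opposite signs, so signed overflow cannot occur.

-248; no overflow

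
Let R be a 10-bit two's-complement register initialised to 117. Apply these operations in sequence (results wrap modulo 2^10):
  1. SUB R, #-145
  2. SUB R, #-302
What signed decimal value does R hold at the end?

-460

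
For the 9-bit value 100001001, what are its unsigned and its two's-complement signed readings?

Unsigned: 100001001 = 265.
Signed: MSB=1 → 265 − 512 = -247.

unsigned = 265, signed = -247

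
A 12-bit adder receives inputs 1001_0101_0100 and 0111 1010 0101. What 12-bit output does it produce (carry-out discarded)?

  100101010100
+ 011110100101
= 000011111001  (discard carry-out 1)

000011111001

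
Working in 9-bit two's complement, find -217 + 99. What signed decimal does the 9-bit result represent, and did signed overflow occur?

-118; no overflow

-217 → 100100111
99 → 001100011
  100100111
+ 001100011
= 110001010
Result 110001010: MSB = 1 → 394 − 512 = -118.
Addends have opposite signs, so signed overflow cannot occur.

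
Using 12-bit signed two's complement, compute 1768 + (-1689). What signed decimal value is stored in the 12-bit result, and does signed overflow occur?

79; no overflow

1768 → 011011101000
-1689 → 100101100111
  011011101000
+ 100101100111
= 000001001111  (discard carry-out 1)
Result 000001001111: MSB = 0 → value 79.
Addends have opposite signs, so signed overflow cannot occur.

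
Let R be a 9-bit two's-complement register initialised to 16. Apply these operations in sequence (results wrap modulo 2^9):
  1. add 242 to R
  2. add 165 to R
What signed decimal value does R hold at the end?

-89

Start: R = 16 = 000010000.
R = 16 + 242 = 258; wraps to -254 = 100000010
R = -254 + 165 = -89 = 110100111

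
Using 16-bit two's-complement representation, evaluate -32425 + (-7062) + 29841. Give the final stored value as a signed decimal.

-9646

-32425 + (-7062) = -39487 → wraps to 26049 (0110010111000001)
26049 + 29841 = 55890 → wraps to -9646 (1101101001010010)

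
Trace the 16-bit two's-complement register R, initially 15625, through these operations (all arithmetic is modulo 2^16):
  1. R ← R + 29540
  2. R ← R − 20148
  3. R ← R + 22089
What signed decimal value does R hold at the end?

-18430

Start: R = 15625 = 0011110100001001.
R = 15625 + 29540 = 45165; wraps to -20371 = 1011000001101101
R = -20371 − 20148 = -40519; wraps to 25017 = 0110000110111001
R = 25017 + 22089 = 47106; wraps to -18430 = 1011100000000010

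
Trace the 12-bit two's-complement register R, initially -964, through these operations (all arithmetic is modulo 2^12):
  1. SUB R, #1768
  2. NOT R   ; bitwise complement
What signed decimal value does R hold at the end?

Start: R = -964 = 110000111100.
R = -964 − 1768 = -2732; wraps to 1364 = 010101010100
R = NOT 010101010100 = 101010101011 = -1365

-1365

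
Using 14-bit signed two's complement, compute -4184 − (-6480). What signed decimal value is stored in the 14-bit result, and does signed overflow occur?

2296; no overflow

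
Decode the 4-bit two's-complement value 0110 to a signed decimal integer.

6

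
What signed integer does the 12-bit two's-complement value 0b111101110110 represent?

MSB is 1, so the value is negative.
Invert: 000010001001. Add 1: 000010001010 = 138. So the value is −138.

-138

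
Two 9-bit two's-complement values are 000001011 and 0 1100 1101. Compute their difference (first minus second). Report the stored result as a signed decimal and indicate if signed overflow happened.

000001011 = 11 (signed)
0 1100 1101 → 011001101 = 205 (signed)
Subtract via negate-and-add: invert 011001101 + 1 = 100110011 (i.e. -205).
  000001011
+ 100110011
= 100111110
Result 100111110: MSB = 1 → 318 − 512 = -194.
Addends (after negating the subtrahend) have opposite signs, so signed overflow cannot occur.

-194; no overflow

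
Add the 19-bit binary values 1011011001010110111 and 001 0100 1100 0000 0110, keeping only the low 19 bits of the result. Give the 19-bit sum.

1101111111010111101

  1011011001010110111
+ 0010100110000000110
= 1101111111010111101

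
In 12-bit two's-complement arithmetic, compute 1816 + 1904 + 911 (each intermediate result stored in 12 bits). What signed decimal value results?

535

1816 + 1904 = 3720 → wraps to -376 (111010001000)
-376 + 911 = 535 (001000010111)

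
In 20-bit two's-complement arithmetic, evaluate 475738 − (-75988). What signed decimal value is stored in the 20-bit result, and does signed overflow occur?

475738 → 01110100001001011010
-75988 → 11101101011100101100
Subtract via negate-and-add: invert 11101101011100101100 + 1 = 00010010100011010100 (i.e. 75988).
  01110100001001011010
+ 00010010100011010100
= 10000110101100101110
Result 10000110101100101110: MSB = 1 → 551726 − 1048576 = -496850.
Both addends (after negating the subtrahend) are non-negative but the stored result is negative: signed overflow. The true value 475738 − (-75988) = 551726 lies outside [-524288, 524287].

-496850; overflow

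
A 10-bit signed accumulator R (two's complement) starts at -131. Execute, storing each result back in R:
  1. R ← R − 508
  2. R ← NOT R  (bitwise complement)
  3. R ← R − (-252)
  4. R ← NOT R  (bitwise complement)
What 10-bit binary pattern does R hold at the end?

Start: R = -131 = 1101111101.
R = -131 − 508 = -639; wraps to 385 = 0110000001
R = NOT 0110000001 = 1001111110 = -386
R = -386 − (-252) = -134 = 1101111010
R = NOT 1101111010 = 0010000101 = 133

0010000101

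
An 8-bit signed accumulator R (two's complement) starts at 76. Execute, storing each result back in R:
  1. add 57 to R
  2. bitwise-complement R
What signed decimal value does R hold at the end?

122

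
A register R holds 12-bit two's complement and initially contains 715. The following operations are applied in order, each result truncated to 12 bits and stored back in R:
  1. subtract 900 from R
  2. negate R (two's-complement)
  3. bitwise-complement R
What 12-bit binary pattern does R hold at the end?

111101000110

Start: R = 715 = 001011001011.
R = 715 − 900 = -185 = 111101000111
R = −(-185) = 185 = 000010111001
R = NOT 000010111001 = 111101000110 = -186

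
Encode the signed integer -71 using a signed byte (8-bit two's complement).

|-71| = 71 = 01000111 in 8 bits.
Invert the bits: 10111000. Add 1: 10111001.
Check: 10111001 reads as 185 − 256 = -71.

10111001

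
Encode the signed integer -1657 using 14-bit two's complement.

|-1657| = 1657 = 00011001111001 in 14 bits.
Invert the bits: 11100110000110. Add 1: 11100110000111.

11100110000111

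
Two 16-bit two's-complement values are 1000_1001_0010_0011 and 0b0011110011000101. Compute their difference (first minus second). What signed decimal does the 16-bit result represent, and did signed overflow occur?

19550; overflow

1000_1001_0010_0011 → 1000100100100011 = -30429 (signed)
0b0011110011000101 → 0011110011000101 = 15557 (signed)
Subtract via negate-and-add: invert 0011110011000101 + 1 = 1100001100111011 (i.e. -15557).
  1000100100100011
+ 1100001100111011
= 0100110001011110  (discard carry-out 1)
Result 0100110001011110: MSB = 0 → value 19550.
Both addends (after negating the subtrahend) are negative but the stored result is non-negative: signed overflow. The true value -30429 − 15557 = -45986 lies outside [-32768, 32767].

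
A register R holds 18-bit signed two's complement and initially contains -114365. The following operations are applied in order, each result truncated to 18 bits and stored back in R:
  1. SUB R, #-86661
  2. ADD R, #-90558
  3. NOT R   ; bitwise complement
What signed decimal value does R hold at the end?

Start: R = -114365 = 100100000101000011.
R = -114365 − (-86661) = -27704 = 111001001111001000
R = -27704 + (-90558) = -118262 = 100011001000001010
R = NOT 100011001000001010 = 011100110111110101 = 118261

118261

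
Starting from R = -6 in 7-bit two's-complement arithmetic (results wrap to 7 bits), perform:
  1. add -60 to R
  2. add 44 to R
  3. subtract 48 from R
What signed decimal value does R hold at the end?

Start: R = -6 = 1111010.
R = -6 + (-60) = -66; wraps to 62 = 0111110
R = 62 + 44 = 106; wraps to -22 = 1101010
R = -22 − 48 = -70; wraps to 58 = 0111010

58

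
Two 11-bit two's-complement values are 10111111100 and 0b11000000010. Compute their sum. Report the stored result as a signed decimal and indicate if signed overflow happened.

1022; overflow

10111111100 = -516 (signed)
0b11000000010 → 11000000010 = -510 (signed)
  10111111100
+ 11000000010
= 01111111110  (discard carry-out 1)
Result 01111111110: MSB = 0 → value 1022.
Both addends are negative but the stored result is non-negative: signed overflow. The true value -516 + (-510) = -1026 lies outside [-1024, 1023].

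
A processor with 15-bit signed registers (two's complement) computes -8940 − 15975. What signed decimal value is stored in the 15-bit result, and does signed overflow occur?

7853; overflow

-8940 → 101110100010100
15975 → 011111001100111
Subtract via negate-and-add: invert 011111001100111 + 1 = 100000110011001 (i.e. -15975).
  101110100010100
+ 100000110011001
= 001111010101101  (discard carry-out 1)
Result 001111010101101: MSB = 0 → value 7853.
Both addends (after negating the subtrahend) are negative but the stored result is non-negative: signed overflow. The true value -8940 − 15975 = -24915 lies outside [-16384, 16383].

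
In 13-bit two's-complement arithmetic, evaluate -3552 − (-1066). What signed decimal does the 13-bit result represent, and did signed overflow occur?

-3552 → 1001000100000
-1066 → 1101111010110
Subtract via negate-and-add: invert 1101111010110 + 1 = 0010000101010 (i.e. 1066).
  1001000100000
+ 0010000101010
= 1011001001010
Result 1011001001010: MSB = 1 → 5706 − 8192 = -2486.
Addends (after negating the subtrahend) have opposite signs, so signed overflow cannot occur.

-2486; no overflow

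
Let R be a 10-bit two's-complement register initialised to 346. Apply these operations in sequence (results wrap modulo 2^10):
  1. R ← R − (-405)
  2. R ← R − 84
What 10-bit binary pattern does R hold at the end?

Start: R = 346 = 0101011010.
R = 346 − (-405) = 751; wraps to -273 = 1011101111
R = -273 − 84 = -357 = 1010011011

1010011011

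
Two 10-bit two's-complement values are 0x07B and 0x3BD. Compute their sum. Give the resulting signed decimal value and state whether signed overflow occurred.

0x07B = 0001111011 = 123 (signed)
0x3BD = 1110111101 = -67 (signed)
  0001111011
+ 1110111101
= 0000111000  (discard carry-out 1)
Result 0000111000: MSB = 0 → value 56.
Addends have opposite signs, so signed overflow cannot occur.

56; no overflow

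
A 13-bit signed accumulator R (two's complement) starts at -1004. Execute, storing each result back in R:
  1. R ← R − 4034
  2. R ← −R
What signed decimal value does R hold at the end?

-3154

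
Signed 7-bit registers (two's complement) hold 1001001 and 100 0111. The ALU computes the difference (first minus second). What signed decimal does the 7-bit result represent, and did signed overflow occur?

2; no overflow

1001001 = -55 (signed)
100 0111 → 1000111 = -57 (signed)
Subtract via negate-and-add: invert 1000111 + 1 = 0111001 (i.e. 57).
  1001001
+ 0111001
= 0000010  (discard carry-out 1)
Result 0000010: MSB = 0 → value 2.
Addends (after negating the subtrahend) have opposite signs, so signed overflow cannot occur.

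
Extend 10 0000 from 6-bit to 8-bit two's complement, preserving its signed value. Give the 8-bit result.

MSB of 100000 is 1; replicate it into the new high bits.
11|100000 → 11100000 (still -32).

11100000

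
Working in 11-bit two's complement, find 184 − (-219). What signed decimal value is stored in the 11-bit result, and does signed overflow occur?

184 → 00010111000
-219 → 11100100101
Subtract via negate-and-add: invert 11100100101 + 1 = 00011011011 (i.e. 219).
  00010111000
+ 00011011011
= 00110010011
Result 00110010011: MSB = 0 → value 403.
Both addends (after negating the subtrahend) are non-negative and so is the stored result: no signed overflow.

403; no overflow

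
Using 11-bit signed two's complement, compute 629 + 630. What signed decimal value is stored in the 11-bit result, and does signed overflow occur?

-789; overflow

629 → 01001110101
630 → 01001110110
  01001110101
+ 01001110110
= 10011101011
Result 10011101011: MSB = 1 → 1259 − 2048 = -789.
Both addends are non-negative but the stored result is negative: signed overflow. The true value 629 + 630 = 1259 lies outside [-1024, 1023].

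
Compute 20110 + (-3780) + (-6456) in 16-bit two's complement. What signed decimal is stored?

9874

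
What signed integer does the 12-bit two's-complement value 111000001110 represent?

MSB is 1, so the value is negative.
Unsigned reading: 3598. Subtract 2^12 = 4096: 3598 − 4096 = -498.

-498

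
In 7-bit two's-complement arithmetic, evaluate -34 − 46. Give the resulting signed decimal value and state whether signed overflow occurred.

48; overflow

-34 → 1011110
46 → 0101110
Subtract via negate-and-add: invert 0101110 + 1 = 1010010 (i.e. -46).
  1011110
+ 1010010
= 0110000  (discard carry-out 1)
Result 0110000: MSB = 0 → value 48.
Both addends (after negating the subtrahend) are negative but the stored result is non-negative: signed overflow. The true value -34 − 46 = -80 lies outside [-64, 63].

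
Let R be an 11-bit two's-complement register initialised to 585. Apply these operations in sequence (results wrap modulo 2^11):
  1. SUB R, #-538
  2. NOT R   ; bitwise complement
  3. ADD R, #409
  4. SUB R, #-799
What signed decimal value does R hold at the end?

Start: R = 585 = 01001001001.
R = 585 − (-538) = 1123; wraps to -925 = 10001100011
R = NOT 10001100011 = 01110011100 = 924
R = 924 + 409 = 1333; wraps to -715 = 10100110101
R = -715 − (-799) = 84 = 00001010100

84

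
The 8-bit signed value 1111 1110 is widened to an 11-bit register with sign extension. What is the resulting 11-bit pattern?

11111111110

MSB of 11111110 is 1; replicate it into the new high bits.
111|11111110 → 11111111110 (still -2).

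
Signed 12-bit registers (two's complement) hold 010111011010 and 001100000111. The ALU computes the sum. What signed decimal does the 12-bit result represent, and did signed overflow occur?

-1823; overflow

010111011010 = 1498 (signed)
001100000111 = 775 (signed)
  010111011010
+ 001100000111
= 100011100001
Result 100011100001: MSB = 1 → 2273 − 4096 = -1823.
Both addends are non-negative but the stored result is negative: signed overflow. The true value 1498 + 775 = 2273 lies outside [-2048, 2047].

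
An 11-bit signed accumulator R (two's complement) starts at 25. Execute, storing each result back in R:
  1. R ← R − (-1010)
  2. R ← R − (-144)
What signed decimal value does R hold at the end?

Start: R = 25 = 00000011001.
R = 25 − (-1010) = 1035; wraps to -1013 = 10000001011
R = -1013 − (-144) = -869 = 10010011011

-869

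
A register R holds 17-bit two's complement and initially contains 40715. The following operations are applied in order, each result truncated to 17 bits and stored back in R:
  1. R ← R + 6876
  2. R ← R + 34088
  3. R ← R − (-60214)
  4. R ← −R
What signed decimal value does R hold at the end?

-10821

Start: R = 40715 = 01001111100001011.
R = 40715 + 6876 = 47591 = 01011100111100111
R = 47591 + 34088 = 81679; wraps to -49393 = 10011111100001111
R = -49393 − (-60214) = 10821 = 00010101001000101
R = −(10821) = -10821 = 11101010110111011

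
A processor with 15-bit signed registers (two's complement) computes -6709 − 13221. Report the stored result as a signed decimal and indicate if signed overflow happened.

-6709 → 110010111001011
13221 → 011001110100101
Subtract via negate-and-add: invert 011001110100101 + 1 = 100110001011011 (i.e. -13221).
  110010111001011
+ 100110001011011
= 011001000100110  (discard carry-out 1)
Result 011001000100110: MSB = 0 → value 12838.
Both addends (after negating the subtrahend) are negative but the stored result is non-negative: signed overflow. The true value -6709 − 13221 = -19930 lies outside [-16384, 16383].

12838; overflow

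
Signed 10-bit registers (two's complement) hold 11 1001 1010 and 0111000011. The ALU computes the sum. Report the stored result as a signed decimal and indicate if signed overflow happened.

349; no overflow

11 1001 1010 → 1110011010 = -102 (signed)
0111000011 = 451 (signed)
  1110011010
+ 0111000011
= 0101011101  (discard carry-out 1)
Result 0101011101: MSB = 0 → value 349.
Addends have opposite signs, so signed overflow cannot occur.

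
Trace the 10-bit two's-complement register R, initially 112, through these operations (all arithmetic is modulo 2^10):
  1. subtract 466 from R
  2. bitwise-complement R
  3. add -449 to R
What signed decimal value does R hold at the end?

Start: R = 112 = 0001110000.
R = 112 − 466 = -354 = 1010011110
R = NOT 1010011110 = 0101100001 = 353
R = 353 + (-449) = -96 = 1110100000

-96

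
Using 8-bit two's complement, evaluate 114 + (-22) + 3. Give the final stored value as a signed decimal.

114 + (-22) = 92 (01011100)
92 + 3 = 95 (01011111)

95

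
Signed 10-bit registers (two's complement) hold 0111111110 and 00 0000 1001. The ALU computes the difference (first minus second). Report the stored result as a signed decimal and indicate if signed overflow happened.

0111111110 = 510 (signed)
00 0000 1001 → 0000001001 = 9 (signed)
Subtract via negate-and-add: invert 0000001001 + 1 = 1111110111 (i.e. -9).
  0111111110
+ 1111110111
= 0111110101  (discard carry-out 1)
Result 0111110101: MSB = 0 → value 501.
Addends (after negating the subtrahend) have opposite signs, so signed overflow cannot occur.

501; no overflow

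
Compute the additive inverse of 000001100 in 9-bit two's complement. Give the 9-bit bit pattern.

111110100

Invert: 111110011. Add 1: 111110100.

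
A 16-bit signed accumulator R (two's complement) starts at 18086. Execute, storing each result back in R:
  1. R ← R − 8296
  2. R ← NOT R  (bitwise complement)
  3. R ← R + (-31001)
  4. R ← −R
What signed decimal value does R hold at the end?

Start: R = 18086 = 0100011010100110.
R = 18086 − 8296 = 9790 = 0010011000111110
R = NOT 0010011000111110 = 1101100111000001 = -9791
R = -9791 + (-31001) = -40792; wraps to 24744 = 0110000010101000
R = −(24744) = -24744 = 1001111101011000

-24744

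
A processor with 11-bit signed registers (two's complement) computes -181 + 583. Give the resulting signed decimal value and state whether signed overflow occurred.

402; no overflow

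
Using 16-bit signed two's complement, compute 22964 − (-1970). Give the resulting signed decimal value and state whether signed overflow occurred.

24934; no overflow

22964 → 0101100110110100
-1970 → 1111100001001110
Subtract via negate-and-add: invert 1111100001001110 + 1 = 0000011110110010 (i.e. 1970).
  0101100110110100
+ 0000011110110010
= 0110000101100110
Result 0110000101100110: MSB = 0 → value 24934.
Both addends (after negating the subtrahend) are non-negative and so is the stored result: no signed overflow.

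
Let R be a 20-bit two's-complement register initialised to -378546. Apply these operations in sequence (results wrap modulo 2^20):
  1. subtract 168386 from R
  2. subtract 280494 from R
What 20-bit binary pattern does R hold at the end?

Start: R = -378546 = 10100011100101001110.
R = -378546 − 168386 = -546932; wraps to 501644 = 01111010011110001100
R = 501644 − 280494 = 221150 = 00110101111111011110

00110101111111011110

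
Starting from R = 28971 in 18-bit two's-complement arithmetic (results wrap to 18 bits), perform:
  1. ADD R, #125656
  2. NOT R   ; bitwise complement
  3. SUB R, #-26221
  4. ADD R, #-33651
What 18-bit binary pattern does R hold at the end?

011000011011110110

Start: R = 28971 = 000111000100101011.
R = 28971 + 125656 = 154627; wraps to -107517 = 100101110000000011
R = NOT 100101110000000011 = 011010001111111100 = 107516
R = 107516 − (-26221) = 133737; wraps to -128407 = 100000101001101001
R = -128407 + (-33651) = -162058; wraps to 100086 = 011000011011110110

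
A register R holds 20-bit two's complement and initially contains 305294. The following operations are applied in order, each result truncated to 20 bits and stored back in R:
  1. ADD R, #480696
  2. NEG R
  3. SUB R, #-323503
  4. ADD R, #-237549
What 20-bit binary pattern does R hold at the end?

01010101000101111100

Start: R = 305294 = 01001010100010001110.
R = 305294 + 480696 = 785990; wraps to -262586 = 10111111111001000110
R = −(-262586) = 262586 = 01000000000110111010
R = 262586 − (-323503) = 586089; wraps to -462487 = 10001111000101101001
R = -462487 + (-237549) = -700036; wraps to 348540 = 01010101000101111100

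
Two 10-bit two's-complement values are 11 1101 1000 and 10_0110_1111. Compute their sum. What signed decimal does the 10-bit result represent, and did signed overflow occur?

11 1101 1000 → 1111011000 = -40 (signed)
10_0110_1111 → 1001101111 = -401 (signed)
  1111011000
+ 1001101111
= 1001000111  (discard carry-out 1)
Result 1001000111: MSB = 1 → 583 − 1024 = -441.
Both addends are negative and so is the stored result: no signed overflow.

-441; no overflow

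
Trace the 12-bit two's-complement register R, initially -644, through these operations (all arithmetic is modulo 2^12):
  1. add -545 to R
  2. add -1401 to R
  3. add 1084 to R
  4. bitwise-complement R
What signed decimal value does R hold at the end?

1505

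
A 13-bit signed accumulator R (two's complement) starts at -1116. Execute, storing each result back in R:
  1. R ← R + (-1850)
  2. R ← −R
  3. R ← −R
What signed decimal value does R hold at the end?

-2966

Start: R = -1116 = 1101110100100.
R = -1116 + (-1850) = -2966 = 1010001101010
R = −(-2966) = 2966 = 0101110010110
R = −(2966) = -2966 = 1010001101010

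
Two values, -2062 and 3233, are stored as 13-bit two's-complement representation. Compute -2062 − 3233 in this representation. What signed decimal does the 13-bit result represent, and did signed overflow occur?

-2062 → 1011111110010
3233 → 0110010100001
Subtract via negate-and-add: invert 0110010100001 + 1 = 1001101011111 (i.e. -3233).
  1011111110010
+ 1001101011111
= 0101101010001  (discard carry-out 1)
Result 0101101010001: MSB = 0 → value 2897.
Both addends (after negating the subtrahend) are negative but the stored result is non-negative: signed overflow. The true value -2062 − 3233 = -5295 lies outside [-4096, 4095].

2897; overflow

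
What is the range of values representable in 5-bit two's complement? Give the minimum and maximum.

min = -16, max = 15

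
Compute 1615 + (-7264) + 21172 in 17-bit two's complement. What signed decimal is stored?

1615 + (-7264) = -5649 (11110100111101111)
-5649 + 21172 = 15523 (00011110010100011)

15523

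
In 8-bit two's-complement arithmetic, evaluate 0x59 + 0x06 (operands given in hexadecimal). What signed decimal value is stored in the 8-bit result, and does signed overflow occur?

0x59 = 01011001 = 89 (signed)
0x06 = 00000110 = 6 (signed)
  01011001
+ 00000110
= 01011111
Result 01011111: MSB = 0 → value 95.
Both addends are non-negative and so is the stored result: no signed overflow.

95; no overflow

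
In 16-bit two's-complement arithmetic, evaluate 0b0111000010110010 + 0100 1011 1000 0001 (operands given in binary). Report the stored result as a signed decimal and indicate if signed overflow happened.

-17357; overflow

0b0111000010110010 → 0111000010110010 = 28850 (signed)
0100 1011 1000 0001 → 0100101110000001 = 19329 (signed)
  0111000010110010
+ 0100101110000001
= 1011110000110011
Result 1011110000110011: MSB = 1 → 48179 − 65536 = -17357.
Both addends are non-negative but the stored result is negative: signed overflow. The true value 28850 + 19329 = 48179 lies outside [-32768, 32767].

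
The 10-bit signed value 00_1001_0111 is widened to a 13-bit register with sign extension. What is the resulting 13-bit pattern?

0000010010111

MSB of 0010010111 is 0; replicate it into the new high bits.
000|0010010111 → 0000010010111 (still 151).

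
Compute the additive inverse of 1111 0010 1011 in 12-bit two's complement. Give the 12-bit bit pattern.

000011010101

Invert: 000011010100. Add 1: 000011010101.
Check: 111100101011 = -213, 000011010101 = 213.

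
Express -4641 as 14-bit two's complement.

10110111011111

|-4641| = 4641 = 01001000100001 in 14 bits.
Invert the bits: 10110111011110. Add 1: 10110111011111.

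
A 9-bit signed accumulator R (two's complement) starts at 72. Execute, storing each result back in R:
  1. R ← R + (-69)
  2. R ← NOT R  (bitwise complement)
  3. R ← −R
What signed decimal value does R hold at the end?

Start: R = 72 = 001001000.
R = 72 + (-69) = 3 = 000000011
R = NOT 000000011 = 111111100 = -4
R = −(-4) = 4 = 000000100

4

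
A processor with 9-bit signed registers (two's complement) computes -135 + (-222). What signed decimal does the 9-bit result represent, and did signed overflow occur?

155; overflow

-135 → 101111001
-222 → 100100010
  101111001
+ 100100010
= 010011011  (discard carry-out 1)
Result 010011011: MSB = 0 → value 155.
Both addends are negative but the stored result is non-negative: signed overflow. The true value -135 + (-222) = -357 lies outside [-256, 255].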